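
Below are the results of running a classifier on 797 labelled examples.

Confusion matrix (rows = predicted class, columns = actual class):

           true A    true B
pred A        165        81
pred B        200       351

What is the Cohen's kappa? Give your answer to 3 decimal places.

Observed agreement pₒ = trace/N = 516/797 = 0.6474
Expected agreement pₑ = Σ (rowᵢ·colᵢ)/N² = (365·246 + 432·551)/797² = 0.5161
κ = (pₒ − pₑ)/(1 − pₑ) = (0.6474 − 0.5161)/(1 − 0.5161) = 0.271

0.271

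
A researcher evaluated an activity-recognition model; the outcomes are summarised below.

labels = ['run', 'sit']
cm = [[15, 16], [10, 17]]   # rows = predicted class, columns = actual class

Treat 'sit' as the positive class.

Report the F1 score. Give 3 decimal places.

Precision = TP/(TP+FP) = 17/27 = 0.6296
Recall = TP/(TP+FN) = 17/33 = 0.5152
F1 = 2·TP/(2·TP+FP+FN) = 34/60 = 0.567

0.567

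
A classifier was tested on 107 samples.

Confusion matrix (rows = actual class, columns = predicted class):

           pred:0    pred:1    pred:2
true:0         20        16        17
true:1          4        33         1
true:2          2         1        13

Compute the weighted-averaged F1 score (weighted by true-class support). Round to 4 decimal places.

0.5999

Per-class F1 score (2·TP/(2·TP+FP+FN)):
  0: TP=20, FP=4+2=6, FN=16+17=33 → 40/79 = 0.50633
  1: TP=33, FP=16+1=17, FN=4+1=5 → 66/88 = 0.75000
  2: TP=13, FP=17+1=18, FN=2+1=3 → 26/47 = 0.55319
Weighted-F1 score = Σ (supportᵢ/N)·F1 scoreᵢ with N=107: (53/107)·0.50633 + (38/107)·0.75000 + (16/107)·0.55319 = 0.5999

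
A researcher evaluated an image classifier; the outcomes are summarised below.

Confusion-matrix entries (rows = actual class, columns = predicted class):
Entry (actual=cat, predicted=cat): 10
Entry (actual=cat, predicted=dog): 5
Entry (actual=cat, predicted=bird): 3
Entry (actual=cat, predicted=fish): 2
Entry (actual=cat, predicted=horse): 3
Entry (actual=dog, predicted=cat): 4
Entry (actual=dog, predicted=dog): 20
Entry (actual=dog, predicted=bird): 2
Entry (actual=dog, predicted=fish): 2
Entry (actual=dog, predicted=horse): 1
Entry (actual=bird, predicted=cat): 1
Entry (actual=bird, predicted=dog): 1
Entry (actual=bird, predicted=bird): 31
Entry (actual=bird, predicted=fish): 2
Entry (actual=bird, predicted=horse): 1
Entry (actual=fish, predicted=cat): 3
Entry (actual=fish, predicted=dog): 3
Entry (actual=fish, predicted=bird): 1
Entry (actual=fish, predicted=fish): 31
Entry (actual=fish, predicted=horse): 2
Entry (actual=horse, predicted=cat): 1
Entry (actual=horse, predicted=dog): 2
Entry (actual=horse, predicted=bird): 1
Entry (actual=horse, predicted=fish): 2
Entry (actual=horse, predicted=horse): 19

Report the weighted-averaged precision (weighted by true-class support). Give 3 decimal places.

0.721

Per-class precision (TP/(TP+FP)):
  cat: TP=10, FP=4+1+3+1=9 → 10/19 = 0.5263
  dog: TP=20, FP=5+1+3+2=11 → 20/31 = 0.6452
  bird: TP=31, FP=3+2+1+1=7 → 31/38 = 0.8158
  fish: TP=31, FP=2+2+2+2=8 → 31/39 = 0.7949
  horse: TP=19, FP=3+1+1+2=7 → 19/26 = 0.7308
Weighted-precision = Σ (supportᵢ/N)·precisionᵢ with N=153: (23/153)·0.5263 + (29/153)·0.6452 + (36/153)·0.8158 + (40/153)·0.7949 + (25/153)·0.7308 = 0.721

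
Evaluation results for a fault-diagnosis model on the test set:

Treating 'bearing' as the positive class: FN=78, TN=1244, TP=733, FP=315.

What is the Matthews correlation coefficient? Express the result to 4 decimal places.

0.6704

MCC = (TP·TN − FP·FN) / √((TP+FP)(TP+FN)(TN+FP)(TN+FN))
Numerator = 733·1244 − 315·78 = 887282
Denominator = √(1048·811·1559·1322) = √1751699908144 = 1323518.0045
MCC = 887282 / 1323518.0045 = 0.6704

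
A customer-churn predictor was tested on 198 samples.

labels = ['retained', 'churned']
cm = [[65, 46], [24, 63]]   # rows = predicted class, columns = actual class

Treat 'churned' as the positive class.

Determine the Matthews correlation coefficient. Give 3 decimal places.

0.309

MCC = (TP·TN − FP·FN) / √((TP+FP)(TP+FN)(TN+FP)(TN+FN))
Numerator = 63·65 − 24·46 = 2991
Denominator = √(87·109·89·111) = √93682557 = 9678.9750
MCC = 2991 / 9678.9750 = 0.309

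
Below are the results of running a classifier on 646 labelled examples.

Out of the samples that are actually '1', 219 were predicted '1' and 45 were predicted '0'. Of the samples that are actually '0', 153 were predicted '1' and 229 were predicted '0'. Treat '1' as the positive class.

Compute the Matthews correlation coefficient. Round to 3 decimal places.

0.427

MCC = (TP·TN − FP·FN) / √((TP+FP)(TP+FN)(TN+FP)(TN+FN))
Numerator = 219·229 − 153·45 = 43266
Denominator = √(372·264·382·274) = √10279234944 = 101386.5619
MCC = 43266 / 101386.5619 = 0.427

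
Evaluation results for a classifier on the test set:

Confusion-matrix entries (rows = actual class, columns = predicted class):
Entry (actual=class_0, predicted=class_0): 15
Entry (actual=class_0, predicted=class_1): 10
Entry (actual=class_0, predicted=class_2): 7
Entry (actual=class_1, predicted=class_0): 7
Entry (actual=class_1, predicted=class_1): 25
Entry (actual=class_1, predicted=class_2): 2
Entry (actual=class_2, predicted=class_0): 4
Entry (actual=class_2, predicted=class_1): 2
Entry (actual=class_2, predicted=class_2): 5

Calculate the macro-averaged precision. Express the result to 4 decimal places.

Per-class precision (TP/(TP+FP)):
  class_0: TP=15, FP=7+4=11 → 15/26 = 0.57692
  class_1: TP=25, FP=10+2=12 → 25/37 = 0.67568
  class_2: TP=5, FP=7+2=9 → 5/14 = 0.35714
Macro-precision = mean = (0.57692 + 0.67568 + 0.35714) / 3 = 0.5366

0.5366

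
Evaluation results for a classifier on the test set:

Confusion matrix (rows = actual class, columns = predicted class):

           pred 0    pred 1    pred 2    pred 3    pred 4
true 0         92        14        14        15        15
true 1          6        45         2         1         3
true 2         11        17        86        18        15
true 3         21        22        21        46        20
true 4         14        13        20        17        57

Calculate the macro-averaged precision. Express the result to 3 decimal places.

Per-class precision (TP/(TP+FP)):
  0: TP=92, FP=6+11+21+14=52 → 92/144 = 0.6389
  1: TP=45, FP=14+17+22+13=66 → 45/111 = 0.4054
  2: TP=86, FP=14+2+21+20=57 → 86/143 = 0.6014
  3: TP=46, FP=15+1+18+17=51 → 46/97 = 0.4742
  4: TP=57, FP=15+3+15+20=53 → 57/110 = 0.5182
Macro-precision = mean = (0.6389 + 0.4054 + 0.6014 + 0.4742 + 0.5182) / 5 = 0.528

0.528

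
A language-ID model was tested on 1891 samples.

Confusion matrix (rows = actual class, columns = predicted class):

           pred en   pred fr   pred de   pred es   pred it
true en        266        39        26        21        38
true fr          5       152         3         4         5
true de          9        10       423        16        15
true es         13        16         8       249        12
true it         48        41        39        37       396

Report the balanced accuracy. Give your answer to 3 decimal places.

0.803

Balanced accuracy = mean of per-class recall.
  en: recall = 266/390 = 0.6821
  fr: recall = 152/169 = 0.8994
  de: recall = 423/473 = 0.8943
  es: recall = 249/298 = 0.8356
  it: recall = 396/561 = 0.7059
Mean = (0.6821 + 0.8994 + 0.8943 + 0.8356 + 0.7059) / 5 = 0.803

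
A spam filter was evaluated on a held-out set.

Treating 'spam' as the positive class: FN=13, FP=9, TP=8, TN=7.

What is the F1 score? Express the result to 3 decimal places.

0.421

Precision = TP/(TP+FP) = 8/17 = 0.4706
Recall = TP/(TP+FN) = 8/21 = 0.3810
F1 = 2·TP/(2·TP+FP+FN) = 16/38 = 0.421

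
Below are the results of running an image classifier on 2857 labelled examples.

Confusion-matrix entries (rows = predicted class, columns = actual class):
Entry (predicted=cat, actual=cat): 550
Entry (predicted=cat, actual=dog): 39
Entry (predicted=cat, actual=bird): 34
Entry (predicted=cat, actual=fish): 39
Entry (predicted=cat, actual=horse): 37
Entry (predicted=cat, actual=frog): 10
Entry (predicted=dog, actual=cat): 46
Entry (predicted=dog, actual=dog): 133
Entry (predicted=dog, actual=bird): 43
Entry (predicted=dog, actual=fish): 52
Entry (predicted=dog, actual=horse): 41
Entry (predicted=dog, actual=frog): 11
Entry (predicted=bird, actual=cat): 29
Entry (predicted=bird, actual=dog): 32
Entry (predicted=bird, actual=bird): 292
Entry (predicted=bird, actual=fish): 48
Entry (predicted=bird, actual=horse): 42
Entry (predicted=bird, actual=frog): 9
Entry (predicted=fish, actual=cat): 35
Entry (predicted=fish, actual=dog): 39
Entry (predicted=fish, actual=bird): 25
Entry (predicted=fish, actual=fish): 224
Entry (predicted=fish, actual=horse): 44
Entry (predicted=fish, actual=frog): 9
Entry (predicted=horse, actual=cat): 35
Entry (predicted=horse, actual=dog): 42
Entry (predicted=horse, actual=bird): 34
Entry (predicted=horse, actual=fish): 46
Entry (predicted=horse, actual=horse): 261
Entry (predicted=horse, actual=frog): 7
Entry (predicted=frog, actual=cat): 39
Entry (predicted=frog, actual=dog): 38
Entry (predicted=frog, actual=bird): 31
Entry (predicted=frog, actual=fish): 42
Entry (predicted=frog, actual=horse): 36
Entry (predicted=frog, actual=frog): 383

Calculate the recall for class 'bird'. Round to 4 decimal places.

One-vs-rest for 'bird': TP = diagonal; FP = other classes predicted 'bird'; FN = 'bird' predicted as other.
recall = TP/(TP+FN).
bird: TP=292, FN=34+43+25+34+31=167 → 292/459 = 0.63617

0.6362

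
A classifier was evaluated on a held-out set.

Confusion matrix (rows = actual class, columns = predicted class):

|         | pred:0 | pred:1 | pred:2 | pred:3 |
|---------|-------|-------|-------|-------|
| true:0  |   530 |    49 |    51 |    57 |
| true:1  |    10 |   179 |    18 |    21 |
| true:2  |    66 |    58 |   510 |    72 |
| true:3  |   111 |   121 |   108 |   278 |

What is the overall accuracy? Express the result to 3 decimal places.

0.669

Accuracy = trace / total = (530+179+510+278=1497) / 2239 = 1497/2239 = 0.669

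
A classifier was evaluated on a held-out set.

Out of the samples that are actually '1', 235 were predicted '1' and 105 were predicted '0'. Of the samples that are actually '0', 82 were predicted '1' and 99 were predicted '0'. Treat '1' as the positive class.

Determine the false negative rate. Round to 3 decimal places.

0.309

FNR = FN/(FN+TP) = 105/(105+235) = 0.309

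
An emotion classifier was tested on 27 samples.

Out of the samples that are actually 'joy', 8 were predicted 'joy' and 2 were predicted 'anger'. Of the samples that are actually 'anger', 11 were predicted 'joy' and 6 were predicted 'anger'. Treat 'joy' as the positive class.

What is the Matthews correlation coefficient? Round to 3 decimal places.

0.162

MCC = (TP·TN − FP·FN) / √((TP+FP)(TP+FN)(TN+FP)(TN+FN))
Numerator = 8·6 − 11·2 = 26
Denominator = √(19·10·17·8) = √25840 = 160.7483
MCC = 26 / 160.7483 = 0.162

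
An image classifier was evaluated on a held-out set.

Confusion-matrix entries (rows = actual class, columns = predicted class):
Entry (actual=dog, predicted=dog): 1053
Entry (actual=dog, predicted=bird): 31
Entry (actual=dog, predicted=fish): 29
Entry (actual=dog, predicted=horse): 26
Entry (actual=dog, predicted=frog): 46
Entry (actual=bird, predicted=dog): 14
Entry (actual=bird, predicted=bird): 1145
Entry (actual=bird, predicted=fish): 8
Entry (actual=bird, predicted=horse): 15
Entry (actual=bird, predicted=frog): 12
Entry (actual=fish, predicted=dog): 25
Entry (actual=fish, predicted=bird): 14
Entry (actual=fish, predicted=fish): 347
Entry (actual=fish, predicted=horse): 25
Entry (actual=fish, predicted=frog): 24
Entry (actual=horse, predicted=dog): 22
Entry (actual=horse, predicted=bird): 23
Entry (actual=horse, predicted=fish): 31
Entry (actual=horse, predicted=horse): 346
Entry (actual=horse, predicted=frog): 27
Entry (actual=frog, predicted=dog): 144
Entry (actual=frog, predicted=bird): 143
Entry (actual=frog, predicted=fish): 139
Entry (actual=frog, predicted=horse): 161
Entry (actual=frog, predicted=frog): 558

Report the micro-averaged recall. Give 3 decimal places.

0.782

Micro-averaging pools counts across classes: ΣTP=3449, ΣFP=959, ΣFN=959.
Micro-recall = TP/(TP+FN) on pooled counts = 0.782 (equals overall accuracy in single-label multiclass).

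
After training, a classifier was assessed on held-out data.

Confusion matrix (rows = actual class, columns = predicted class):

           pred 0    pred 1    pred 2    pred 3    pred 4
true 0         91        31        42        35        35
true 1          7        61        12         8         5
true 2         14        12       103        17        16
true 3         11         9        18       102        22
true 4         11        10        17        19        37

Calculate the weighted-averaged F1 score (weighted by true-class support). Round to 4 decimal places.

0.5264

Per-class F1 score (2·TP/(2·TP+FP+FN)):
  0: TP=91, FP=7+14+11+11=43, FN=31+42+35+35=143 → 182/368 = 0.49457
  1: TP=61, FP=31+12+9+10=62, FN=7+12+8+5=32 → 122/216 = 0.56481
  2: TP=103, FP=42+12+18+17=89, FN=14+12+17+16=59 → 206/354 = 0.58192
  3: TP=102, FP=35+8+17+19=79, FN=11+9+18+22=60 → 204/343 = 0.59475
  4: TP=37, FP=35+5+16+22=78, FN=11+10+17+19=57 → 74/209 = 0.35407
Weighted-F1 score = Σ (supportᵢ/N)·F1 scoreᵢ with N=745: (234/745)·0.49457 + (93/745)·0.56481 + (162/745)·0.58192 + (162/745)·0.59475 + (94/745)·0.35407 = 0.5264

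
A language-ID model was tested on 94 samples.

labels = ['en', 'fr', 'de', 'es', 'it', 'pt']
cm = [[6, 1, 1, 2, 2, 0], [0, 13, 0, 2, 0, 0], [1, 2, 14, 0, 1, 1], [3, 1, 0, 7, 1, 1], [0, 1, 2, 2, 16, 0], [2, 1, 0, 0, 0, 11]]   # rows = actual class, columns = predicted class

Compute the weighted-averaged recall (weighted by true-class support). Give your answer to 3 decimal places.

Per-class recall (TP/(TP+FN)):
  en: TP=6, FN=1+1+2+2+0=6 → 6/12 = 0.5000
  fr: TP=13, FN=0+0+2+0+0=2 → 13/15 = 0.8667
  de: TP=14, FN=1+2+0+1+1=5 → 14/19 = 0.7368
  es: TP=7, FN=3+1+0+1+1=6 → 7/13 = 0.5385
  it: TP=16, FN=0+1+2+2+0=5 → 16/21 = 0.7619
  pt: TP=11, FN=2+1+0+0+0=3 → 11/14 = 0.7857
Weighted-recall = Σ (supportᵢ/N)·recallᵢ with N=94: (12/94)·0.5000 + (15/94)·0.8667 + (19/94)·0.7368 + (13/94)·0.5385 + (21/94)·0.7619 + (14/94)·0.7857 = 0.713

0.713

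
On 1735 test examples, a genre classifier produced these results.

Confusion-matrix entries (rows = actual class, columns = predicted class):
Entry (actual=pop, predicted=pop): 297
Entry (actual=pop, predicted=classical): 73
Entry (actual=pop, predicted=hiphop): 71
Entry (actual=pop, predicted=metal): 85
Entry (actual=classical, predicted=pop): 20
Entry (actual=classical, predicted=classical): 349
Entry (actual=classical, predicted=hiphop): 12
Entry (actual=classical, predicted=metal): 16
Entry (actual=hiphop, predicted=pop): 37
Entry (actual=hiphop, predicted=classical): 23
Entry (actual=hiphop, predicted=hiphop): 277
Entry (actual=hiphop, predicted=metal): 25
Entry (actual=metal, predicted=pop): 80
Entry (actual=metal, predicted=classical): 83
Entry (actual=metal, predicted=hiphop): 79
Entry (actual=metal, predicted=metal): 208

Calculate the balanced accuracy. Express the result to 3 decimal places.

Balanced accuracy = mean of per-class recall.
  pop: recall = 297/526 = 0.5646
  classical: recall = 349/397 = 0.8791
  hiphop: recall = 277/362 = 0.7652
  metal: recall = 208/450 = 0.4622
Mean = (0.5646 + 0.8791 + 0.7652 + 0.4622) / 4 = 0.668

0.668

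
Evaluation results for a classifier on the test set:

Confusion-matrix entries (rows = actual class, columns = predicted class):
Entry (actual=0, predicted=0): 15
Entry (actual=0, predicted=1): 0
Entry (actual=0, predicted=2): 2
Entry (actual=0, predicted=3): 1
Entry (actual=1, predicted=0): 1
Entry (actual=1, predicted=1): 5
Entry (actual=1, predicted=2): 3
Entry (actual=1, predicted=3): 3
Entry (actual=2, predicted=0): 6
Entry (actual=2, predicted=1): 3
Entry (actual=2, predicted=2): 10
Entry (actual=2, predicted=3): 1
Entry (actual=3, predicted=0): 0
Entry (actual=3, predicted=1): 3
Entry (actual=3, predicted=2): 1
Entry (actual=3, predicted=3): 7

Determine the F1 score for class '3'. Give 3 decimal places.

Take TP from the diagonal, FP from the rest of the '3' prediction marginal, FN from the rest of the '3' actual marginal.
F1 score = 2·TP/(2·TP+FP+FN).
3: TP=7, FP=1+3+1=5, FN=0+3+1=4 → 14/23 = 0.6087

0.609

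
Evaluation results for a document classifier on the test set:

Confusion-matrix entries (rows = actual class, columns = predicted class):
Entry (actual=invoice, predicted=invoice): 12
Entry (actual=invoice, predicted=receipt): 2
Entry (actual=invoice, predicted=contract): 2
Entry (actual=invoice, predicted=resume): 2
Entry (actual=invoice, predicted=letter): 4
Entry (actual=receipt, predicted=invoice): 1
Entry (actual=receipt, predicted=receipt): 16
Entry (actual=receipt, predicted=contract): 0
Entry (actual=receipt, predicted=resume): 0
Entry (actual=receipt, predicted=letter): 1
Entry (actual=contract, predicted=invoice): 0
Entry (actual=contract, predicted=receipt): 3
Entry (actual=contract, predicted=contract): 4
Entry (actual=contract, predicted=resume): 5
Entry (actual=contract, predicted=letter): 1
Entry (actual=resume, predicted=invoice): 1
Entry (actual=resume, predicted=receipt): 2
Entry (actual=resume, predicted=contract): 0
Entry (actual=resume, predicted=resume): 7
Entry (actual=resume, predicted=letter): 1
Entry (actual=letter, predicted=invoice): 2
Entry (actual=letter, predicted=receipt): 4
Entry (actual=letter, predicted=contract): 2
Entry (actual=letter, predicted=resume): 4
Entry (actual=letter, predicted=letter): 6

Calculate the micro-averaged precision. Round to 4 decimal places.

0.5488

Micro-averaging pools counts across classes: ΣTP=45, ΣFP=37, ΣFN=37.
Micro-precision = TP/(TP+FP) on pooled counts = 0.5488 (equals overall accuracy in single-label multiclass).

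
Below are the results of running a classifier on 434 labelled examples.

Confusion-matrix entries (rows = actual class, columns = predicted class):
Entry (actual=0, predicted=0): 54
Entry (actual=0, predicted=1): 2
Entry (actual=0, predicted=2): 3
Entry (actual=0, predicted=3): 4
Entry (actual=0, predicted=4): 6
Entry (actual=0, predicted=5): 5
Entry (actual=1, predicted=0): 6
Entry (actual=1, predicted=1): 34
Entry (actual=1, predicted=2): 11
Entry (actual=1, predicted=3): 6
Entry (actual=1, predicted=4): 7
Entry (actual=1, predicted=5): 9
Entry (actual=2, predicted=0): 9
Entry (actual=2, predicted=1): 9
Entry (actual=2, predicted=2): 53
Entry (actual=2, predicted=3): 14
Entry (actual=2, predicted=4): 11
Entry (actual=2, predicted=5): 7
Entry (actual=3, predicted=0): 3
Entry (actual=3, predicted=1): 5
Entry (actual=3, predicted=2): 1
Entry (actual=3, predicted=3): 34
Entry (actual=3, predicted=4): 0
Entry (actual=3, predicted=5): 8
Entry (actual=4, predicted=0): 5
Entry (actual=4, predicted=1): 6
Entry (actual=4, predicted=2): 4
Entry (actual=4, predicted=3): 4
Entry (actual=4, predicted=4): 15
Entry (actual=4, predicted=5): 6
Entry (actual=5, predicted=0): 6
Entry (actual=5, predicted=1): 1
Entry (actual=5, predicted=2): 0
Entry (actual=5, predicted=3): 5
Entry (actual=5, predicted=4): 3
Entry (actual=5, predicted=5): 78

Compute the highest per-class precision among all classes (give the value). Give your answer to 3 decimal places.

0.736

Per-class precision (TP/(TP+FP)):
  0: TP=54, FP=6+9+3+5+6=29 → 54/83 = 0.6506
  1: TP=34, FP=2+9+5+6+1=23 → 34/57 = 0.5965
  2: TP=53, FP=3+11+1+4+0=19 → 53/72 = 0.7361
  3: TP=34, FP=4+6+14+4+5=33 → 34/67 = 0.5075
  4: TP=15, FP=6+7+11+0+3=27 → 15/42 = 0.3571
  5: TP=78, FP=5+9+7+8+6=35 → 78/113 = 0.6903
Highest is class '2' with precision = 0.736.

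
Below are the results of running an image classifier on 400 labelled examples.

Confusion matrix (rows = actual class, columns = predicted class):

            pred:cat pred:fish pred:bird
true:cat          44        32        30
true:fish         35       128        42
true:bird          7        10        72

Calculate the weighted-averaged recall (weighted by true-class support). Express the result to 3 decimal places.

Per-class recall (TP/(TP+FN)):
  cat: TP=44, FN=32+30=62 → 44/106 = 0.4151
  fish: TP=128, FN=35+42=77 → 128/205 = 0.6244
  bird: TP=72, FN=7+10=17 → 72/89 = 0.8090
Weighted-recall = Σ (supportᵢ/N)·recallᵢ with N=400: (106/400)·0.4151 + (205/400)·0.6244 + (89/400)·0.8090 = 0.610

0.610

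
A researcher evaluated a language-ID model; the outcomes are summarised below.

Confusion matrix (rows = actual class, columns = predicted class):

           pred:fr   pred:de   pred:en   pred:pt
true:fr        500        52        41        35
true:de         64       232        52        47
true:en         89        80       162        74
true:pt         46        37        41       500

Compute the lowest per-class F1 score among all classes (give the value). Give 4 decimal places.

Per-class F1 score (2·TP/(2·TP+FP+FN)):
  fr: TP=500, FP=64+89+46=199, FN=52+41+35=128 → 1000/1327 = 0.75358
  de: TP=232, FP=52+80+37=169, FN=64+52+47=163 → 464/796 = 0.58291
  en: TP=162, FP=41+52+41=134, FN=89+80+74=243 → 324/701 = 0.46220
  pt: TP=500, FP=35+47+74=156, FN=46+37+41=124 → 1000/1280 = 0.78125
Lowest is class 'en' with F1 score = 0.4622.

0.4622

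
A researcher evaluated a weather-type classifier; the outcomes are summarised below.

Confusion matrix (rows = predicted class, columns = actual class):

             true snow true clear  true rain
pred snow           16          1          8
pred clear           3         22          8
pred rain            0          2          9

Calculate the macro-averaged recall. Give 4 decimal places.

Per-class recall (TP/(TP+FN)):
  snow: TP=16, FN=3+0=3 → 16/19 = 0.84211
  clear: TP=22, FN=1+2=3 → 22/25 = 0.88000
  rain: TP=9, FN=8+8=16 → 9/25 = 0.36000
Macro-recall = mean = (0.84211 + 0.88000 + 0.36000) / 3 = 0.6940

0.6940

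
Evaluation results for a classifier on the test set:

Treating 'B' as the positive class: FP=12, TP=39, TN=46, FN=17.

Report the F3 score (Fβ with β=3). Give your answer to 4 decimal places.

0.7027

Fβ = (1+β²)·TP / ((1+β²)·TP + β²·FN + FP), with β²=9
= 10·39 / (10·39 + 9·17 + 12) = 0.7027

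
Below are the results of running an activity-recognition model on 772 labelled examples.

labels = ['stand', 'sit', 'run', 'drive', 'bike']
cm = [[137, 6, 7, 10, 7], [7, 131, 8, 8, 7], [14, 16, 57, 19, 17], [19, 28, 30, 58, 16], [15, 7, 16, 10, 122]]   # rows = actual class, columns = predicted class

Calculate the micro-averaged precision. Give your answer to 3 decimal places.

0.654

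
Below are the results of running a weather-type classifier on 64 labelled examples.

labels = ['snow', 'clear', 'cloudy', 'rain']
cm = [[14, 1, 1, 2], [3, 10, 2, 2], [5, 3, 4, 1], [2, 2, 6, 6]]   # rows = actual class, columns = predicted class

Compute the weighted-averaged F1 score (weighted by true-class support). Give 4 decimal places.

0.5221

Per-class F1 score (2·TP/(2·TP+FP+FN)):
  snow: TP=14, FP=3+5+2=10, FN=1+1+2=4 → 28/42 = 0.66667
  clear: TP=10, FP=1+3+2=6, FN=3+2+2=7 → 20/33 = 0.60606
  cloudy: TP=4, FP=1+2+6=9, FN=5+3+1=9 → 8/26 = 0.30769
  rain: TP=6, FP=2+2+1=5, FN=2+2+6=10 → 12/27 = 0.44444
Weighted-F1 score = Σ (supportᵢ/N)·F1 scoreᵢ with N=64: (18/64)·0.66667 + (17/64)·0.60606 + (13/64)·0.30769 + (16/64)·0.44444 = 0.5221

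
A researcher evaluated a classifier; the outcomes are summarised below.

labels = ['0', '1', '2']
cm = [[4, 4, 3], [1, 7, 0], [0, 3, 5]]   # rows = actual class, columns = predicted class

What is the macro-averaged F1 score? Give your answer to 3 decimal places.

Per-class F1 score (2·TP/(2·TP+FP+FN)):
  0: TP=4, FP=1+0=1, FN=4+3=7 → 8/16 = 0.5000
  1: TP=7, FP=4+3=7, FN=1+0=1 → 14/22 = 0.6364
  2: TP=5, FP=3+0=3, FN=0+3=3 → 10/16 = 0.6250
Macro-F1 score = mean = (0.5000 + 0.6364 + 0.6250) / 3 = 0.587

0.587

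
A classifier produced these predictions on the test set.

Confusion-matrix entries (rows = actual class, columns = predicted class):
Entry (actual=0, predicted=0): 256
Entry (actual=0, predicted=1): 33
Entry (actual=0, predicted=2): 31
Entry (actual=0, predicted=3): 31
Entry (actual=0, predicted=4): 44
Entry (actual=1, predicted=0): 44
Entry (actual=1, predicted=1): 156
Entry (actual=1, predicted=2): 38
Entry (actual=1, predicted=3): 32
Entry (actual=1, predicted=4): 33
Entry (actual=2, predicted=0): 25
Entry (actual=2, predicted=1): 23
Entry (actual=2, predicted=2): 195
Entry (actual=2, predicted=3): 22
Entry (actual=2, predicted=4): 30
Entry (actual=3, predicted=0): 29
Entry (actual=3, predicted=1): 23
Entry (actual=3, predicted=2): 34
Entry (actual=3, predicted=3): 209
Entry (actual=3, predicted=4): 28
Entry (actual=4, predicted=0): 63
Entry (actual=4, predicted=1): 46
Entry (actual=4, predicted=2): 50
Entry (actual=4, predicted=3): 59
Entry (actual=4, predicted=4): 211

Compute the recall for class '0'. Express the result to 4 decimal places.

0.6481

recall = TP/(TP+FN).
0: TP=256, FN=33+31+31+44=139 → 256/395 = 0.64810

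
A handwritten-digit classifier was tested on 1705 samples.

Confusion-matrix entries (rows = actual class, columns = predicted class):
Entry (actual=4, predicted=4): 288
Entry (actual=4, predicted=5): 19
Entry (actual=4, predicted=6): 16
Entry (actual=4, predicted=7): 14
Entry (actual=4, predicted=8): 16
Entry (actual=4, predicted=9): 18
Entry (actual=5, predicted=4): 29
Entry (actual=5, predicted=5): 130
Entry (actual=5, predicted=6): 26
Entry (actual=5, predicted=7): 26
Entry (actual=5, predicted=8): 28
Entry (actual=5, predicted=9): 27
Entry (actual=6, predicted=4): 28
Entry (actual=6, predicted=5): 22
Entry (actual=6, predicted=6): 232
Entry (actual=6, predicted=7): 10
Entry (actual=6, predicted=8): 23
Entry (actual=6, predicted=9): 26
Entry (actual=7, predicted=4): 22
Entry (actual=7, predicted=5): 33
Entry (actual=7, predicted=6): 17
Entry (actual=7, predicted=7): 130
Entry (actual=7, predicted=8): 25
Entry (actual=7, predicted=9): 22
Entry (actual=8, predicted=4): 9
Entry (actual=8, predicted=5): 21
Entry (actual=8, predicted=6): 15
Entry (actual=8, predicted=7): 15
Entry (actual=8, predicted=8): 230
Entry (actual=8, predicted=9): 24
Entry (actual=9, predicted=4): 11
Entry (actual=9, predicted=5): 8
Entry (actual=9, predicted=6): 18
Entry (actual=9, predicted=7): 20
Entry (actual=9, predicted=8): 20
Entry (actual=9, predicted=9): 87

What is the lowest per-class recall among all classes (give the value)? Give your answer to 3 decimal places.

0.489

Per-class recall (TP/(TP+FN)):
  4: TP=288, FN=19+16+14+16+18=83 → 288/371 = 0.7763
  5: TP=130, FN=29+26+26+28+27=136 → 130/266 = 0.4887
  6: TP=232, FN=28+22+10+23+26=109 → 232/341 = 0.6804
  7: TP=130, FN=22+33+17+25+22=119 → 130/249 = 0.5221
  8: TP=230, FN=9+21+15+15+24=84 → 230/314 = 0.7325
  9: TP=87, FN=11+8+18+20+20=77 → 87/164 = 0.5305
Lowest is class '5' with recall = 0.489.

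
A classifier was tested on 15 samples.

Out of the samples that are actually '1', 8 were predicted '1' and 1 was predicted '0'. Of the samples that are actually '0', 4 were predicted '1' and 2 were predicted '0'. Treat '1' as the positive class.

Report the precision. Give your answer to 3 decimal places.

0.667

Precision = TP/(TP+FP) = 8/(8+4) = 8/12 = 0.667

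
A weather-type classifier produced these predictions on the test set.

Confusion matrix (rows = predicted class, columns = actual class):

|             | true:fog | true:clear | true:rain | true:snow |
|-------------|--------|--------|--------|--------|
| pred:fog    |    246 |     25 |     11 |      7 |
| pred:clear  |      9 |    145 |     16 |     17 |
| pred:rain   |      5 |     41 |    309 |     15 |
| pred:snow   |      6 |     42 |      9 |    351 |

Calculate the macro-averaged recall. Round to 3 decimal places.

Per-class recall (TP/(TP+FN)):
  fog: TP=246, FN=9+5+6=20 → 246/266 = 0.9248
  clear: TP=145, FN=25+41+42=108 → 145/253 = 0.5731
  rain: TP=309, FN=11+16+9=36 → 309/345 = 0.8957
  snow: TP=351, FN=7+17+15=39 → 351/390 = 0.9000
Macro-recall = mean = (0.9248 + 0.5731 + 0.8957 + 0.9000) / 4 = 0.823

0.823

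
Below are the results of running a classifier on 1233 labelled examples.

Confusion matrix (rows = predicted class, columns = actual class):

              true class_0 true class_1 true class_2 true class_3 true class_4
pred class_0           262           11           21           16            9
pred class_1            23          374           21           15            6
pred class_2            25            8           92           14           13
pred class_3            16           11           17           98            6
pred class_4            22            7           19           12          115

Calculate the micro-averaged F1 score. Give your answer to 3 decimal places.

0.763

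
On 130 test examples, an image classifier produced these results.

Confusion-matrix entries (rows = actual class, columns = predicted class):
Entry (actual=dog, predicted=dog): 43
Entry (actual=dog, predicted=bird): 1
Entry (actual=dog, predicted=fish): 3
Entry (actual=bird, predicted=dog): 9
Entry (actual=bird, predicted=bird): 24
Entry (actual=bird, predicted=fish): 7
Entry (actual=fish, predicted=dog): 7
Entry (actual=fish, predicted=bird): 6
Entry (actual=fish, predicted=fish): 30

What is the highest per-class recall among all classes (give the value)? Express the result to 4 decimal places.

Per-class recall (TP/(TP+FN)):
  dog: TP=43, FN=1+3=4 → 43/47 = 0.91489
  bird: TP=24, FN=9+7=16 → 24/40 = 0.60000
  fish: TP=30, FN=7+6=13 → 30/43 = 0.69767
Highest is class 'dog' with recall = 0.9149.

0.9149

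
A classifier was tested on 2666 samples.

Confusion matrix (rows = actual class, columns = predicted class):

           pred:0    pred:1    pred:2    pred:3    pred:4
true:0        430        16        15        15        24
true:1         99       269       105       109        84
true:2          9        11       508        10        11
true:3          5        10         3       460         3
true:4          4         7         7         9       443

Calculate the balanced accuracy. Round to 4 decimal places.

0.8176

Balanced accuracy = mean of per-class recall.
  0: recall = 430/500 = 0.86000
  1: recall = 269/666 = 0.40390
  2: recall = 508/549 = 0.92532
  3: recall = 460/481 = 0.95634
  4: recall = 443/470 = 0.94255
Mean = (0.86000 + 0.40390 + 0.92532 + 0.95634 + 0.94255) / 5 = 0.8176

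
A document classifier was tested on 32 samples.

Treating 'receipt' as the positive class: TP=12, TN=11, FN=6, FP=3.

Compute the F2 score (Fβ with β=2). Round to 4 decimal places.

Fβ = (1+β²)·TP / ((1+β²)·TP + β²·FN + FP), with β²=4
= 5·12 / (5·12 + 4·6 + 3) = 0.6897

0.6897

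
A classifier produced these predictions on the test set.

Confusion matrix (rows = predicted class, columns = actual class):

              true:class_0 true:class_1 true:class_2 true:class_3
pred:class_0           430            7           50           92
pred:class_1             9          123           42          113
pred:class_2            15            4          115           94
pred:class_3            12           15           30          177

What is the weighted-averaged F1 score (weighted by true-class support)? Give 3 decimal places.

Per-class F1 score (2·TP/(2·TP+FP+FN)):
  class_0: TP=430, FP=7+50+92=149, FN=9+15+12=36 → 860/1045 = 0.8230
  class_1: TP=123, FP=9+42+113=164, FN=7+4+15=26 → 246/436 = 0.5642
  class_2: TP=115, FP=15+4+94=113, FN=50+42+30=122 → 230/465 = 0.4946
  class_3: TP=177, FP=12+15+30=57, FN=92+113+94=299 → 354/710 = 0.4986
Weighted-F1 score = Σ (supportᵢ/N)·F1 scoreᵢ with N=1328: (466/1328)·0.8230 + (149/1328)·0.5642 + (237/1328)·0.4946 + (476/1328)·0.4986 = 0.619

0.619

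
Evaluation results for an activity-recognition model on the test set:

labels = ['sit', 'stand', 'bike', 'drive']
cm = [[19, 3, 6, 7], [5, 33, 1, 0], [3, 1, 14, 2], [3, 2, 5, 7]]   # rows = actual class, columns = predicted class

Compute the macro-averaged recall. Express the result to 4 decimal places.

0.6252

Per-class recall (TP/(TP+FN)):
  sit: TP=19, FN=3+6+7=16 → 19/35 = 0.54286
  stand: TP=33, FN=5+1+0=6 → 33/39 = 0.84615
  bike: TP=14, FN=3+1+2=6 → 14/20 = 0.70000
  drive: TP=7, FN=3+2+5=10 → 7/17 = 0.41176
Macro-recall = mean = (0.54286 + 0.84615 + 0.70000 + 0.41176) / 4 = 0.6252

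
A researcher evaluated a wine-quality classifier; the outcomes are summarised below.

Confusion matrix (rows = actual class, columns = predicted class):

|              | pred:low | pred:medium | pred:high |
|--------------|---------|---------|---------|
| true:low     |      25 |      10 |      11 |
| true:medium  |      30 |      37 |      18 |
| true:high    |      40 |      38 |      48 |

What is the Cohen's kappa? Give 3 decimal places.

0.156

Observed agreement pₒ = trace/N = 110/257 = 0.4280
Expected agreement pₑ = Σ (rowᵢ·colᵢ)/N² = (46·95 + 85·85 + 126·77)/257² = 0.3224
κ = (pₒ − pₑ)/(1 − pₑ) = (0.4280 − 0.3224)/(1 − 0.3224) = 0.156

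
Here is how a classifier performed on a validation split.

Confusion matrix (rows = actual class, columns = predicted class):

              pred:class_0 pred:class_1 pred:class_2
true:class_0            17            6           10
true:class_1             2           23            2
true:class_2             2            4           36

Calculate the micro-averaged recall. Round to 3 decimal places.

0.745

Micro-averaging pools counts across classes: ΣTP=76, ΣFP=26, ΣFN=26.
Micro-recall = TP/(TP+FN) on pooled counts = 0.745 (equals overall accuracy in single-label multiclass).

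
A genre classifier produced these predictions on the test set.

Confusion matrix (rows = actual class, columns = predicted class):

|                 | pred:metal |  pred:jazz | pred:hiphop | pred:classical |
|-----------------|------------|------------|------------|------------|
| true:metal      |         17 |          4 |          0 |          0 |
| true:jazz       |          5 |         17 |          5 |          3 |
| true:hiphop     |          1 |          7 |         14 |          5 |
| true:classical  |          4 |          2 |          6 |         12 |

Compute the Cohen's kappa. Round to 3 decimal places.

0.449

Observed agreement pₒ = trace/N = 60/102 = 0.5882
Expected agreement pₑ = Σ (rowᵢ·colᵢ)/N² = (21·27 + 30·30 + 27·25 + 24·20)/102² = 0.2520
κ = (pₒ − pₑ)/(1 − pₑ) = (0.5882 − 0.2520)/(1 − 0.2520) = 0.449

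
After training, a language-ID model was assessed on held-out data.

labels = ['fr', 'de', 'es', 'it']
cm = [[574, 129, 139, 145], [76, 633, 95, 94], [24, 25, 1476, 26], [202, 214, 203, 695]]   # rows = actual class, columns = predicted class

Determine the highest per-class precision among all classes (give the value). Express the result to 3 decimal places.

Per-class precision (TP/(TP+FP)):
  fr: TP=574, FP=76+24+202=302 → 574/876 = 0.6553
  de: TP=633, FP=129+25+214=368 → 633/1001 = 0.6324
  es: TP=1476, FP=139+95+203=437 → 1476/1913 = 0.7716
  it: TP=695, FP=145+94+26=265 → 695/960 = 0.7240
Highest is class 'es' with precision = 0.772.

0.772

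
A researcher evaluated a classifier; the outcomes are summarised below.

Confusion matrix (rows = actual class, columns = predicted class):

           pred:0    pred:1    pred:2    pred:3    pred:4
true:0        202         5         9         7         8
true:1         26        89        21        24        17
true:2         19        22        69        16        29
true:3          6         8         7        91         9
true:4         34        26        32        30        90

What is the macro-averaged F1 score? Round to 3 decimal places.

0.584

Per-class F1 score (2·TP/(2·TP+FP+FN)):
  0: TP=202, FP=26+19+6+34=85, FN=5+9+7+8=29 → 404/518 = 0.7799
  1: TP=89, FP=5+22+8+26=61, FN=26+21+24+17=88 → 178/327 = 0.5443
  2: TP=69, FP=9+21+7+32=69, FN=19+22+16+29=86 → 138/293 = 0.4710
  3: TP=91, FP=7+24+16+30=77, FN=6+8+7+9=30 → 182/289 = 0.6298
  4: TP=90, FP=8+17+29+9=63, FN=34+26+32+30=122 → 180/365 = 0.4932
Macro-F1 score = mean = (0.7799 + 0.5443 + 0.4710 + 0.6298 + 0.4932) / 5 = 0.584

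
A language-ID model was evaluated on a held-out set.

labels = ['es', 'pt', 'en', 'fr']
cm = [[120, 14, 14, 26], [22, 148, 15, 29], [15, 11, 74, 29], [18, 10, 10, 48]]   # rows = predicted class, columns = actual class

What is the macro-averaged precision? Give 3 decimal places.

0.628

Per-class precision (TP/(TP+FP)):
  es: TP=120, FP=14+14+26=54 → 120/174 = 0.6897
  pt: TP=148, FP=22+15+29=66 → 148/214 = 0.6916
  en: TP=74, FP=15+11+29=55 → 74/129 = 0.5736
  fr: TP=48, FP=18+10+10=38 → 48/86 = 0.5581
Macro-precision = mean = (0.6897 + 0.6916 + 0.5736 + 0.5581) / 4 = 0.628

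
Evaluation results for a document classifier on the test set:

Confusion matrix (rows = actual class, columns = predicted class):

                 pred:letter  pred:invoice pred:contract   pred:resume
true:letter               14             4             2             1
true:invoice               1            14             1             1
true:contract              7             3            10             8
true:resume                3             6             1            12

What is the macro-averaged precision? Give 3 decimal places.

0.585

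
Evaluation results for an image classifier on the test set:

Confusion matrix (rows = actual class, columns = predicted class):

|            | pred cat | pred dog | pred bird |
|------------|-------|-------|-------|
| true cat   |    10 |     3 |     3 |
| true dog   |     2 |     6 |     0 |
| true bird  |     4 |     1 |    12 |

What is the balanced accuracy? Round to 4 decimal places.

0.6936

Balanced accuracy = mean of per-class recall.
  cat: recall = 10/16 = 0.62500
  dog: recall = 6/8 = 0.75000
  bird: recall = 12/17 = 0.70588
Mean = (0.62500 + 0.75000 + 0.70588) / 3 = 0.6936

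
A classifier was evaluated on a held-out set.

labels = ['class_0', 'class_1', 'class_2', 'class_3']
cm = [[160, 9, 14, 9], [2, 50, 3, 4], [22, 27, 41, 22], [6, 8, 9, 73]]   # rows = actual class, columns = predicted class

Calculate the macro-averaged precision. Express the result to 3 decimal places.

0.665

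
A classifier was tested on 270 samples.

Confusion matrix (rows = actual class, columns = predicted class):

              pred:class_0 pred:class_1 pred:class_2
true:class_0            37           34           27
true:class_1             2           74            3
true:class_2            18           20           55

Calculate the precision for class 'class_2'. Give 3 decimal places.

0.647

Treat 'class_2' as positive and all other classes as negative.
precision = TP/(TP+FP).
class_2: TP=55, FP=27+3=30 → 55/85 = 0.6471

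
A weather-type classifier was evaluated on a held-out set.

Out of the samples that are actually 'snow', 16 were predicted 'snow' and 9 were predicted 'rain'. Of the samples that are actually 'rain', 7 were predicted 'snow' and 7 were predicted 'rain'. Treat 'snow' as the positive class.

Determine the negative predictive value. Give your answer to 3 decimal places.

NPV = TN/(TN+FN) = 7/(7+9) = 0.438

0.438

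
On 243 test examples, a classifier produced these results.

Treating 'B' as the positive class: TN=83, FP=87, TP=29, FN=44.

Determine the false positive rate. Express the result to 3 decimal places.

FPR = FP/(FP+TN) = 87/(87+83) = 0.512

0.512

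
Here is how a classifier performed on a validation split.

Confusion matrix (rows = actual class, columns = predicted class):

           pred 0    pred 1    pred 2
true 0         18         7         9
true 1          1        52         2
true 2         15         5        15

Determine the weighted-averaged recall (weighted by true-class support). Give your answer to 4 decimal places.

0.6855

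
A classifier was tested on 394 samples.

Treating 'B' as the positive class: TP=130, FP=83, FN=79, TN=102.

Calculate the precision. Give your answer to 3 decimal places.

0.610

Precision = TP/(TP+FP) = 130/(130+83) = 130/213 = 0.610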